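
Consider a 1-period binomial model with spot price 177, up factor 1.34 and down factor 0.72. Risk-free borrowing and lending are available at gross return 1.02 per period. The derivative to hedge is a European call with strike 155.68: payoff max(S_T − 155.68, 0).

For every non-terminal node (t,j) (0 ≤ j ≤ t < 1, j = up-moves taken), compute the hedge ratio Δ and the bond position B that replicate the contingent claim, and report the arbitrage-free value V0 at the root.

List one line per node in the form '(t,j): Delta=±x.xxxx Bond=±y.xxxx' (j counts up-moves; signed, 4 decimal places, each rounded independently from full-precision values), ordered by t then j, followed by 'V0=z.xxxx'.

Since d<R<u, set p* = (R−d)/(u−d) = 0.4839; price each node as the discounted p*-expectation of its children.
Terminal payoffs: V(1,0)=0.0000, V(1,1)=81.5000
(0,0): S=177.0000. Δ = (V_up−V_dn)/(S_up−S_dn) = (81.5000−0.0000)/(237.1800−127.4400) = 0.7427. V = [p*·81.5000 + (1−p*)·0.0000]/1.02 = 38.6622. B = V − Δ·S = -92.7894.
Root portfolio cost Δ·177+B reproduces V0=38.6622.

(0,0): Delta=0.7427 Bond=-92.7894
V0=38.6622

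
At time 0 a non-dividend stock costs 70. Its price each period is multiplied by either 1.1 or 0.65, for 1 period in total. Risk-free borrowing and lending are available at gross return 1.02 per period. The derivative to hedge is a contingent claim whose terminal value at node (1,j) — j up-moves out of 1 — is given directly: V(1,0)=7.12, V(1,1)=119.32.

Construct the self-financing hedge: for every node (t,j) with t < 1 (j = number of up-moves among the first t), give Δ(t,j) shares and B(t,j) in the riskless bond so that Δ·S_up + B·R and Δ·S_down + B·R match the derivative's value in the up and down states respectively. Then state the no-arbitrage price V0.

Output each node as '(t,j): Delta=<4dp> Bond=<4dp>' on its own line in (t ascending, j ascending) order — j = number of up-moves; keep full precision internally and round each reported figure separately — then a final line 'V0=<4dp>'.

(0,0): Delta=3.5619 Bond=-151.9085
V0=97.4248

Under the risk-neutral measure, an up-move has probability p* = (R−d)/(u−d) = 0.8222 and values discount at R = 1.02.
Payoff layer (t=1): V(1,0)=7.1200, V(1,1)=119.3200
(0,0): S=70.0000. Δ = (V_up−V_dn)/(S_up−S_dn) = (119.3200−7.1200)/(77.0000−45.5000) = 3.5619. V = [p*·119.3200 + (1−p*)·7.1200]/1.02 = 97.4248. B = V − Δ·S = -151.9085.
Self-financing check: at every node Δ·S+B equals the discounted successor values.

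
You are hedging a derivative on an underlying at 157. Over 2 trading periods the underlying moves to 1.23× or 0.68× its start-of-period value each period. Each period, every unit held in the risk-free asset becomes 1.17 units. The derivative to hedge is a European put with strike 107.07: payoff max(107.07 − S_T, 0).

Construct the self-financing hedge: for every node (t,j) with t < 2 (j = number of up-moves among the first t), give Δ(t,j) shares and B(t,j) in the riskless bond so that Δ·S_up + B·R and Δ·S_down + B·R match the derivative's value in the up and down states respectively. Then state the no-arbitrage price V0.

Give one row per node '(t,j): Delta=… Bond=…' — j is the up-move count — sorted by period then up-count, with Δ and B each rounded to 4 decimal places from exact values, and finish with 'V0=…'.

(0,0): Delta=-0.0372 Bond=6.1439
(1,0): Delta=-0.5871 Bond=65.8928
(1,1): Delta=0.0000 Bond=0.0000
V0=0.2997

Since d<R<u, set p* = (R−d)/(u−d) = 0.8909; price each node as the discounted p*-expectation of its children.
Payoff layer (t=2): V(2,0)=34.4732, V(2,1)=0.0000, V(2,2)=0.0000
  t=1,j=0: stock 106.7600 → up 131.3148 (V=0.0000), down 72.5968 (V=34.4732). Price 3.2143; hedge Δ=-0.5871, bond B=65.8928.
  t=1,j=1: stock 193.1100 → up 237.5253 (V=0.0000), down 131.3148 (V=0.0000). Price 0.0000; hedge Δ=0.0000, bond B=0.0000.
  t=0,j=0: stock 157.0000 → up 193.1100 (V=0.0000), down 106.7600 (V=3.2143). Price 0.2997; hedge Δ=-0.0372, bond B=6.1439.
Self-financing check: at every node Δ·S+B equals the discounted successor values.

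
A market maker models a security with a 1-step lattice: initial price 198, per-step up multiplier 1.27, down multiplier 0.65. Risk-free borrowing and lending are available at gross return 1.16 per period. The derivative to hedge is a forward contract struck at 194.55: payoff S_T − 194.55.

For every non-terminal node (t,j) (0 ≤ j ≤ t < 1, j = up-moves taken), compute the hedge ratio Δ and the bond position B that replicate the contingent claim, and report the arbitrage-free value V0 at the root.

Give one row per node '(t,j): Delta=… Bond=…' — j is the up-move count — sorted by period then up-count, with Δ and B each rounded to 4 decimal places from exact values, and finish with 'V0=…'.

Since d<R<u, set p* = (R−d)/(u−d) = 0.8226; price each node as the discounted p*-expectation of its children.
Terminal payoffs: V(1,0)=-65.8500, V(1,1)=56.9100
  t=0,j=0: stock 198.0000 → up 251.4600 (V=56.9100), down 128.7000 (V=-65.8500). Price 30.2845; hedge Δ=1.0000, bond B=-167.7155.
The time-0 hedge costs 30.2845, which is the no-arbitrage price.

(0,0): Delta=1.0000 Bond=-167.7155
V0=30.2845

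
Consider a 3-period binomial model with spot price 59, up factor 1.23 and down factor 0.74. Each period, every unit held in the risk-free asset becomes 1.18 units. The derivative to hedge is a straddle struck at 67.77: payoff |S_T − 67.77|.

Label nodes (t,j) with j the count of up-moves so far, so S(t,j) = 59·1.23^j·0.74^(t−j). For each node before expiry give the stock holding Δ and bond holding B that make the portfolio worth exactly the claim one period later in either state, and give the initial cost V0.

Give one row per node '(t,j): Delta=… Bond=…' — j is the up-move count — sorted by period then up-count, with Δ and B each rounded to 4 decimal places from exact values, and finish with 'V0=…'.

(0,0): Delta=0.6834 Bond=-21.0406
(1,0): Delta=-1.0000 Bond=48.6714
(1,1): Delta=0.7985 Bond=-33.1801
(2,0): Delta=-1.0000 Bond=57.4322
(2,1): Delta=-1.0000 Bond=57.4322
(2,2): Delta=0.9215 Bond=-50.1280
V0=19.2827

Since d<R<u, set p* = (R−d)/(u−d) = 0.8980; price each node as the discounted p*-expectation of its children.
Payoff layer (t=3): V(3,0)=43.8618, V(3,1)=28.0307, V(3,2)=1.7168, V(3,3)=42.0212
Node (2,0) S=32.3084: V=(p*·28.0307+(1−p*)·43.8618)/1.18=25.1238; Δ=(28.0307−43.8618)/(39.7393−23.9082)=-1.0000; B=V−Δ·S=57.4322
Node (2,1) S=53.7018: V=(p*·1.7168+(1−p*)·28.0307)/1.18=3.7304; Δ=(1.7168−28.0307)/(66.0532−39.7393)=-1.0000; B=V−Δ·S=57.4322
Node (2,2) S=89.2611: V=(p*·42.0212+(1−p*)·1.7168)/1.18=32.1258; Δ=(42.0212−1.7168)/(109.7912−66.0532)=0.9215; B=V−Δ·S=-50.1280
Node (1,0) S=43.6600: V=(p*·3.7304+(1−p*)·25.1238)/1.18=5.0114; Δ=(3.7304−25.1238)/(53.7018−32.3084)=-1.0000; B=V−Δ·S=48.6714
Node (1,1) S=72.5700: V=(p*·32.1258+(1−p*)·3.7304)/1.18=24.7698; Δ=(32.1258−3.7304)/(89.2611−53.7018)=0.7985; B=V−Δ·S=-33.1801
Node (0,0) S=59.0000: V=(p*·24.7698+(1−p*)·5.0114)/1.18=19.2827; Δ=(24.7698−5.0114)/(72.5700−43.6600)=0.6834; B=V−Δ·S=-21.0406
Self-financing check: at every node Δ·S+B equals the discounted successor values.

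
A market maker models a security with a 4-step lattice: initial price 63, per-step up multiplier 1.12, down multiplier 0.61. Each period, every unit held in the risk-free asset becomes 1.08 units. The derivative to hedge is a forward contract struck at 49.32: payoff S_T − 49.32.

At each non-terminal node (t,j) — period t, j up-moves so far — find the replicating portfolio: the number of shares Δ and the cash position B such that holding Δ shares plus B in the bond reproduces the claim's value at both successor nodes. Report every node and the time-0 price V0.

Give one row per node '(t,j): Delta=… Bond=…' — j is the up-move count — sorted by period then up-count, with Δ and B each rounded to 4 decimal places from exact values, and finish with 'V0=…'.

(0,0): Delta=1.0000 Bond=-36.2517
(1,0): Delta=1.0000 Bond=-39.1518
(1,1): Delta=1.0000 Bond=-39.1518
(2,0): Delta=1.0000 Bond=-42.2840
(2,1): Delta=1.0000 Bond=-42.2840
(2,2): Delta=1.0000 Bond=-42.2840
(3,0): Delta=1.0000 Bond=-45.6667
(3,1): Delta=1.0000 Bond=-45.6667
(3,2): Delta=1.0000 Bond=-45.6667
(3,3): Delta=1.0000 Bond=-45.6667
V0=26.7483

Since d<R<u, set p* = (R−d)/(u−d) = 0.9216; price each node as the discounted p*-expectation of its children.
Terminal payoffs: V(4,0)=-40.5971, V(4,1)=-33.3042, V(4,2)=-19.9140, V(4,3)=4.6714, V(4,4)=49.8117
(3,0): S=14.2998. Δ = (V_up−V_dn)/(S_up−S_dn) = (-33.3042−-40.5971)/(16.0158−8.7229) = 1.0000. V = [p*·-33.3042 + (1−p*)·-40.5971]/1.08 = -31.3669. B = V − Δ·S = -45.6667.
(3,1): S=26.2554. Δ = (V_up−V_dn)/(S_up−S_dn) = (-19.9140−-33.3042)/(29.4060−16.0158) = 1.0000. V = [p*·-19.9140 + (1−p*)·-33.3042]/1.08 = -19.4113. B = V − Δ·S = -45.6667.
(3,2): S=48.2066. Δ = (V_up−V_dn)/(S_up−S_dn) = (4.6714−-19.9140)/(53.9914−29.4060) = 1.0000. V = [p*·4.6714 + (1−p*)·-19.9140]/1.08 = 2.5399. B = V − Δ·S = -45.6667.
(3,3): S=88.5105. Δ = (V_up−V_dn)/(S_up−S_dn) = (49.8117−4.6714)/(99.1317−53.9914) = 1.0000. V = [p*·49.8117 + (1−p*)·4.6714]/1.08 = 42.8438. B = V − Δ·S = -45.6667.
(2,0): S=23.4423. Δ = (V_up−V_dn)/(S_up−S_dn) = (-19.4113−-31.3669)/(26.2554−14.2998) = 1.0000. V = [p*·-19.4113 + (1−p*)·-31.3669]/1.08 = -18.8417. B = V − Δ·S = -42.2840.
(2,1): S=43.0416. Δ = (V_up−V_dn)/(S_up−S_dn) = (2.5399−-19.4113)/(48.2066−26.2554) = 1.0000. V = [p*·2.5399 + (1−p*)·-19.4113]/1.08 = 0.7576. B = V − Δ·S = -42.2840.
(2,2): S=79.0272. Δ = (V_up−V_dn)/(S_up−S_dn) = (42.8438−2.5399)/(88.5105−48.2066) = 1.0000. V = [p*·42.8438 + (1−p*)·2.5399]/1.08 = 36.7432. B = V − Δ·S = -42.2840.
(1,0): S=38.4300. Δ = (V_up−V_dn)/(S_up−S_dn) = (0.7576−-18.8417)/(43.0416−23.4423) = 1.0000. V = [p*·0.7576 + (1−p*)·-18.8417]/1.08 = -0.7218. B = V − Δ·S = -39.1518.
(1,1): S=70.5600. Δ = (V_up−V_dn)/(S_up−S_dn) = (36.7432−0.7576)/(79.0272−43.0416) = 1.0000. V = [p*·36.7432 + (1−p*)·0.7576]/1.08 = 31.4082. B = V − Δ·S = -39.1518.
(0,0): S=63.0000. Δ = (V_up−V_dn)/(S_up−S_dn) = (31.4082−-0.7218)/(70.5600−38.4300) = 1.0000. V = [p*·31.4082 + (1−p*)·-0.7218]/1.08 = 26.7483. B = V − Δ·S = -36.2517.
Root portfolio cost Δ·63+B reproduces V0=26.7483.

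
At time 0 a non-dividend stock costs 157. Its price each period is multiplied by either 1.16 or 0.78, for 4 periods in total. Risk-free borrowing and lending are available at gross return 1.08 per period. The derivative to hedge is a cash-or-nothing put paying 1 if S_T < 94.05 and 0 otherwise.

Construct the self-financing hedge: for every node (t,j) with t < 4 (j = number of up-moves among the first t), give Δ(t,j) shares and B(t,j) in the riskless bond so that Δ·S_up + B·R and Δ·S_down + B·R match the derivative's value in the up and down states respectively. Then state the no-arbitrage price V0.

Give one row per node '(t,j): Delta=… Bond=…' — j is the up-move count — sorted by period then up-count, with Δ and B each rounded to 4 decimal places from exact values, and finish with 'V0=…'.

Risk-neutral probability p* = (R−d)/(u−d) = (1.08−0.78)/(1.16−0.78) = 0.7895.
At expiry t=4: V(4,0)=1.0000, V(4,1)=1.0000, V(4,2)=0.0000, V(4,3)=0.0000, V(4,4)=0.0000
(3,0): S=74.5047. Δ = (V_up−V_dn)/(S_up−S_dn) = (1.0000−1.0000)/(86.4254−58.1136) = 0.0000. V = [p*·1.0000 + (1−p*)·1.0000]/1.08 = 0.9259. B = V − Δ·S = 0.9259.
(3,1): S=110.8018. Δ = (V_up−V_dn)/(S_up−S_dn) = (0.0000−1.0000)/(128.5301−86.4254) = -0.0238. V = [p*·0.0000 + (1−p*)·1.0000]/1.08 = 0.1949. B = V − Δ·S = 2.8265.
(3,2): S=164.7822. Δ = (V_up−V_dn)/(S_up−S_dn) = (0.0000−0.0000)/(191.1473−128.5301) = 0.0000. V = [p*·0.0000 + (1−p*)·0.0000]/1.08 = 0.0000. B = V − Δ·S = 0.0000.
(3,3): S=245.0607. Δ = (V_up−V_dn)/(S_up−S_dn) = (0.0000−0.0000)/(284.2704−191.1473) = 0.0000. V = [p*·0.0000 + (1−p*)·0.0000]/1.08 = 0.0000. B = V − Δ·S = 0.0000.
(2,0): S=95.5188. Δ = (V_up−V_dn)/(S_up−S_dn) = (0.1949−0.9259)/(110.8018−74.5047) = -0.0201. V = [p*·0.1949 + (1−p*)·0.9259]/1.08 = 0.3230. B = V − Δ·S = 2.2467.
(2,1): S=142.0536. Δ = (V_up−V_dn)/(S_up−S_dn) = (0.0000−0.1949)/(164.7822−110.8018) = -0.0036. V = [p*·0.0000 + (1−p*)·0.1949]/1.08 = 0.0380. B = V − Δ·S = 0.5510.
(2,2): S=211.2592. Δ = (V_up−V_dn)/(S_up−S_dn) = (0.0000−0.0000)/(245.0607−164.7822) = 0.0000. V = [p*·0.0000 + (1−p*)·0.0000]/1.08 = 0.0000. B = V − Δ·S = 0.0000.
(1,0): S=122.4600. Δ = (V_up−V_dn)/(S_up−S_dn) = (0.0380−0.3230)/(142.0536−95.5188) = -0.0061. V = [p*·0.0380 + (1−p*)·0.3230]/1.08 = 0.0907. B = V − Δ·S = 0.8407.
(1,1): S=182.1200. Δ = (V_up−V_dn)/(S_up−S_dn) = (0.0000−0.0380)/(211.2592−142.0536) = -0.0005. V = [p*·0.0000 + (1−p*)·0.0380]/1.08 = 0.0074. B = V − Δ·S = 0.1074.
(0,0): S=157.0000. Δ = (V_up−V_dn)/(S_up−S_dn) = (0.0074−0.0907)/(182.1200−122.4600) = -0.0014. V = [p*·0.0074 + (1−p*)·0.0907]/1.08 = 0.0231. B = V − Δ·S = 0.2424.
Each (Δ,B) replicates both successor values, so the strategy is self-financing and V0 is arbitrage-free.

(0,0): Delta=-0.0014 Bond=0.2424
(1,0): Delta=-0.0061 Bond=0.8407
(1,1): Delta=-0.0005 Bond=0.1074
(2,0): Delta=-0.0201 Bond=2.2467
(2,1): Delta=-0.0036 Bond=0.5510
(2,2): Delta=0.0000 Bond=0.0000
(3,0): Delta=0.0000 Bond=0.9259
(3,1): Delta=-0.0238 Bond=2.8265
(3,2): Delta=0.0000 Bond=0.0000
(3,3): Delta=0.0000 Bond=0.0000
V0=0.0231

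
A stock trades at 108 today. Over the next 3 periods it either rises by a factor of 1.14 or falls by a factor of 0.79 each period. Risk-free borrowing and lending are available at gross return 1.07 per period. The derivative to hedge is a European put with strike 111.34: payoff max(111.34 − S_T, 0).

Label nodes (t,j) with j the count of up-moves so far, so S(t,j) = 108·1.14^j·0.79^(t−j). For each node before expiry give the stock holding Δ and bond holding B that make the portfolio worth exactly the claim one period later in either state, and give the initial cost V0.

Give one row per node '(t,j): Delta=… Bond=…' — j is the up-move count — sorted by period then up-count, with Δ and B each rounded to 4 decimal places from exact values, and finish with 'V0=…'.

Under the risk-neutral measure, an up-move has probability p* = (R−d)/(u−d) = 0.8000 and values discount at R = 1.07.
Terminal values V(3,·): V(3,0)=58.0918, V(3,1)=34.5008, V(3,2)=0.4581, V(3,3)=0.0000
(2,0): S=67.4028. Δ = (V_up−V_dn)/(S_up−S_dn) = (34.5008−58.0918)/(76.8392−53.2482) = -1.0000. V = [p*·34.5008 + (1−p*)·58.0918]/1.07 = 36.6533. B = V − Δ·S = 104.0561.
(2,1): S=97.2648. Δ = (V_up−V_dn)/(S_up−S_dn) = (0.4581−34.5008)/(110.8819−76.8392) = -1.0000. V = [p*·0.4581 + (1−p*)·34.5008]/1.07 = 6.7913. B = V − Δ·S = 104.0561.
(2,2): S=140.3568. Δ = (V_up−V_dn)/(S_up−S_dn) = (0.0000−0.4581)/(160.0068−110.8819) = -0.0093. V = [p*·0.0000 + (1−p*)·0.4581]/1.07 = 0.0856. B = V − Δ·S = 1.3946.
(1,0): S=85.3200. Δ = (V_up−V_dn)/(S_up−S_dn) = (6.7913−36.6533)/(97.2648−67.4028) = -1.0000. V = [p*·6.7913 + (1−p*)·36.6533]/1.07 = 11.9287. B = V − Δ·S = 97.2487.
(1,1): S=123.1200. Δ = (V_up−V_dn)/(S_up−S_dn) = (0.0856−6.7913)/(140.3568−97.2648) = -0.1556. V = [p*·0.0856 + (1−p*)·6.7913]/1.07 = 1.3334. B = V − Δ·S = 20.4924.
(0,0): S=108.0000. Δ = (V_up−V_dn)/(S_up−S_dn) = (1.3334−11.9287)/(123.1200−85.3200) = -0.2803. V = [p*·1.3334 + (1−p*)·11.9287]/1.07 = 3.2266. B = V − Δ·S = 33.4987.
The time-0 hedge costs 3.2266, which is the no-arbitrage price.

(0,0): Delta=-0.2803 Bond=33.4987
(1,0): Delta=-1.0000 Bond=97.2487
(1,1): Delta=-0.1556 Bond=20.4924
(2,0): Delta=-1.0000 Bond=104.0561
(2,1): Delta=-1.0000 Bond=104.0561
(2,2): Delta=-0.0093 Bond=1.3946
V0=3.2266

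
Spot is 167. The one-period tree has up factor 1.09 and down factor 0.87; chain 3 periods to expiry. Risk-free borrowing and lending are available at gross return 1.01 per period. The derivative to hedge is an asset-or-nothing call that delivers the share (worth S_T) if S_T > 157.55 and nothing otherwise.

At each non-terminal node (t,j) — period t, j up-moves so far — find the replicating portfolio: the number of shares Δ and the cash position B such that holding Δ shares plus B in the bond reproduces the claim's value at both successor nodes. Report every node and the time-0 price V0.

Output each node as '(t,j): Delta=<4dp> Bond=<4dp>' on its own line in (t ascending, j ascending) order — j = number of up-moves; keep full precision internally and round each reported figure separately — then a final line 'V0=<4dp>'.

(0,0): Delta=2.6033 Bond=-306.6365
(1,0): Delta=3.4026 Bond=-425.8414
(1,1): Delta=2.2387 Bond=-243.3380
(2,0): Delta=0.0000 Bond=0.0000
(2,1): Delta=4.9545 Bond=-675.8712
(2,2): Delta=1.0000 Bond=0.0000
V0=128.1096

The replicating-portfolio and risk-neutral prices coincide; use p* = (1.01−0.87)/(1.09−0.87) = 0.6364 for the latter.
At expiry t=3: V(3,0)=0.0000, V(3,1)=0.0000, V(3,2)=172.6190, V(3,3)=216.2698
(2,0): S=126.4023. Δ = (V_up−V_dn)/(S_up−S_dn) = (0.0000−0.0000)/(137.7785−109.9700) = 0.0000. V = [p*·0.0000 + (1−p*)·0.0000]/1.01 = 0.0000. B = V − Δ·S = 0.0000.
(2,1): S=158.3661. Δ = (V_up−V_dn)/(S_up−S_dn) = (172.6190−0.0000)/(172.6190−137.7785) = 4.9545. V = [p*·172.6190 + (1−p*)·0.0000]/1.01 = 108.7609. B = V − Δ·S = -675.8712.
(2,2): S=198.4127. Δ = (V_up−V_dn)/(S_up−S_dn) = (216.2698−172.6190)/(216.2698−172.6190) = 1.0000. V = [p*·216.2698 + (1−p*)·172.6190]/1.01 = 198.4127. B = V − Δ·S = 0.0000.
(1,0): S=145.2900. Δ = (V_up−V_dn)/(S_up−S_dn) = (108.7609−0.0000)/(158.3661−126.4023) = 3.4026. V = [p*·108.7609 + (1−p*)·0.0000]/1.01 = 68.5262. B = V − Δ·S = -425.8414.
(1,1): S=182.0300. Δ = (V_up−V_dn)/(S_up−S_dn) = (198.4127−108.7609)/(198.4127−158.3661) = 2.2387. V = [p*·198.4127 + (1−p*)·108.7609]/1.01 = 164.1703. B = V − Δ·S = -243.3380.
(0,0): S=167.0000. Δ = (V_up−V_dn)/(S_up−S_dn) = (164.1703−68.5262)/(182.0300−145.2900) = 2.6033. V = [p*·164.1703 + (1−p*)·68.5262]/1.01 = 128.1096. B = V − Δ·S = -306.6365.
Check: Δ(0,0)·S0 + B(0,0) = 128.1096 = V0.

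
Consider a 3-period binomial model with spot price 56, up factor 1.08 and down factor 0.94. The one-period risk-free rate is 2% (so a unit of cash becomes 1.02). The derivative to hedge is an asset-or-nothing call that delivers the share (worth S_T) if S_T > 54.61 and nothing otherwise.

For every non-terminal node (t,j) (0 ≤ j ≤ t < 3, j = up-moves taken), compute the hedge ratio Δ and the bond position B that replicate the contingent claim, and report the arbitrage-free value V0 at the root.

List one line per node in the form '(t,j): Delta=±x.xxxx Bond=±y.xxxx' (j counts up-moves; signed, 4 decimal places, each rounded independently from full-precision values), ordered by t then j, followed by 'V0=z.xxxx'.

Risk-neutral probability p* = (R−d)/(u−d) = (1.02−0.94)/(1.08−0.94) = 0.5714.
Terminal payoffs: V(3,0)=0.0000, V(3,1)=0.0000, V(3,2)=61.3993, V(3,3)=70.5439
(2,0): S=49.4816. Δ = (V_up−V_dn)/(S_up−S_dn) = (0.0000−0.0000)/(53.4401−46.5127) = 0.0000. V = [p*·0.0000 + (1−p*)·0.0000]/1.02 = 0.0000. B = V − Δ·S = 0.0000.
(2,1): S=56.8512. Δ = (V_up−V_dn)/(S_up−S_dn) = (61.3993−0.0000)/(61.3993−53.4401) = 7.7143. V = [p*·61.3993 + (1−p*)·0.0000]/1.02 = 34.3974. B = V − Δ·S = -404.1690.
(2,2): S=65.3184. Δ = (V_up−V_dn)/(S_up−S_dn) = (70.5439−61.3993)/(70.5439−61.3993) = 1.0000. V = [p*·70.5439 + (1−p*)·61.3993]/1.02 = 65.3184. B = V − Δ·S = 0.0000.
(1,0): S=52.6400. Δ = (V_up−V_dn)/(S_up−S_dn) = (34.3974−0.0000)/(56.8512−49.4816) = 4.6675. V = [p*·34.3974 + (1−p*)·0.0000]/1.02 = 19.2702. B = V − Δ·S = -226.4252.
(1,1): S=60.4800. Δ = (V_up−V_dn)/(S_up−S_dn) = (65.3184−34.3974)/(65.3184−56.8512) = 3.6519. V = [p*·65.3184 + (1−p*)·34.3974]/1.02 = 51.0456. B = V − Δ·S = -169.8189.
(0,0): S=56.0000. Δ = (V_up−V_dn)/(S_up−S_dn) = (51.0456−19.2702)/(60.4800−52.6400) = 4.0530. V = [p*·51.0456 + (1−p*)·19.2702]/1.02 = 36.6937. B = V − Δ·S = -190.2733.
Each (Δ,B) replicates both successor values, so the strategy is self-financing and V0 is arbitrage-free.

(0,0): Delta=4.0530 Bond=-190.2733
(1,0): Delta=4.6675 Bond=-226.4252
(1,1): Delta=3.6519 Bond=-169.8189
(2,0): Delta=0.0000 Bond=0.0000
(2,1): Delta=7.7143 Bond=-404.1690
(2,2): Delta=1.0000 Bond=0.0000
V0=36.6937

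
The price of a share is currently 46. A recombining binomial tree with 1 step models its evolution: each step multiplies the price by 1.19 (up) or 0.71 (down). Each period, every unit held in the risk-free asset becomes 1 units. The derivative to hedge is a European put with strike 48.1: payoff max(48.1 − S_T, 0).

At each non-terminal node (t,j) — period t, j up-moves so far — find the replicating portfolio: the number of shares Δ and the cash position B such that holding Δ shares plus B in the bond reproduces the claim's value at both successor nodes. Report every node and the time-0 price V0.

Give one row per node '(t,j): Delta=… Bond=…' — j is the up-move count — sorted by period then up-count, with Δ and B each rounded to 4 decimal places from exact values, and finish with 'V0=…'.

The replicating-portfolio and risk-neutral prices coincide; use p* = (1−0.71)/(1.19−0.71) = 0.6042 for the latter.
Terminal values V(1,·): V(1,0)=15.4400, V(1,1)=0.0000
  t=0,j=0: stock 46.0000 → up 54.7400 (V=0.0000), down 32.6600 (V=15.4400). Price 6.1117; hedge Δ=-0.6993, bond B=38.2783.
Check: Δ(0,0)·S0 + B(0,0) = 6.1117 = V0.

(0,0): Delta=-0.6993 Bond=38.2783
V0=6.1117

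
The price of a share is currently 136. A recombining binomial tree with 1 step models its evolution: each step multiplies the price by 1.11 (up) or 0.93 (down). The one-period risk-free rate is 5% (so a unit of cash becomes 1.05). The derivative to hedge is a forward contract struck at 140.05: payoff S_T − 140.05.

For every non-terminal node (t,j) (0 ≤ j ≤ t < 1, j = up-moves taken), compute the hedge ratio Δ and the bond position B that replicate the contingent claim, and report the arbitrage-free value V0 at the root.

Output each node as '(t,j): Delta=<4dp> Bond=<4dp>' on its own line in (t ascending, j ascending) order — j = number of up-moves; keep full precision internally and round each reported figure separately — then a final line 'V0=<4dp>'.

(0,0): Delta=1.0000 Bond=-133.3810
V0=2.6190

Since d<R<u, set p* = (R−d)/(u−d) = 0.6667; price each node as the discounted p*-expectation of its children.
Terminal values V(1,·): V(1,0)=-13.5700, V(1,1)=10.9100
(0,0): S=136.0000. Δ = (V_up−V_dn)/(S_up−S_dn) = (10.9100−-13.5700)/(150.9600−126.4800) = 1.0000. V = [p*·10.9100 + (1−p*)·-13.5700]/1.05 = 2.6190. B = V − Δ·S = -133.3810.
Each (Δ,B) replicates both successor values, so the strategy is self-financing and V0 is arbitrage-free.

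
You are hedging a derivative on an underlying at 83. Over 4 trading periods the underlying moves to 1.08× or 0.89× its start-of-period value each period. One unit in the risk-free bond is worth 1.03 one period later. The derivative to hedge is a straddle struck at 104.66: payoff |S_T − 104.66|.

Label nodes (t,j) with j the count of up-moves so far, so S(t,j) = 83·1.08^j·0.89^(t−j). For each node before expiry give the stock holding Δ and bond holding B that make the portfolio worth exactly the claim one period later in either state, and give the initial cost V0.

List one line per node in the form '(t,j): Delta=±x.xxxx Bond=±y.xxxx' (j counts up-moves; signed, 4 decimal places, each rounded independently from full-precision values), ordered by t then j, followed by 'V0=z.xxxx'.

Since d<R<u, set p* = (R−d)/(u−d) = 0.7368; price each node as the discounted p*-expectation of its children.
Terminal values V(4,·): V(4,0)=52.5839, V(4,1)=41.4666, V(4,2)=27.9758, V(4,3)=11.6051, V(4,4)=8.2606
Node (3,0) S=58.5124: V=(p*·41.4666+(1−p*)·52.5839)/1.03=43.0992; Δ=(41.4666−52.5839)/(63.1934−52.0761)=-1.0000; B=V−Δ·S=101.6117
Node (3,1) S=71.0038: V=(p*·27.9758+(1−p*)·41.4666)/1.03=30.6078; Δ=(27.9758−41.4666)/(76.6842−63.1934)=-1.0000; B=V−Δ·S=101.6117
Node (3,2) S=86.1620: V=(p*·11.6051+(1−p*)·27.9758)/1.03=15.4497; Δ=(11.6051−27.9758)/(93.0549−76.6842)=-1.0000; B=V−Δ·S=101.6117
Node (3,3) S=104.5561: V=(p*·8.2606+(1−p*)·11.6051)/1.03=8.8745; Δ=(8.2606−11.6051)/(112.9206−93.0549)=-0.1684; B=V−Δ·S=26.4771
Node (2,0) S=65.7443: V=(p*·30.6078+(1−p*)·43.0992)/1.03=32.9078; Δ=(30.6078−43.0992)/(71.0038−58.5124)=-1.0000; B=V−Δ·S=98.6521
Node (2,1) S=79.7796: V=(p*·15.4497+(1−p*)·30.6078)/1.03=18.8725; Δ=(15.4497−30.6078)/(86.1620−71.0038)=-1.0000; B=V−Δ·S=98.6521
Node (2,2) S=96.8112: V=(p*·8.8745+(1−p*)·15.4497)/1.03=10.2959; Δ=(8.8745−15.4497)/(104.5561−86.1620)=-0.3575; B=V−Δ·S=44.9023
Node (1,0) S=73.8700: V=(p*·18.8725+(1−p*)·32.9078)/1.03=21.9087; Δ=(18.8725−32.9078)/(79.7796−65.7443)=-1.0000; B=V−Δ·S=95.7787
Node (1,1) S=89.6400: V=(p*·10.2959+(1−p*)·18.8725)/1.03=12.1873; Δ=(10.2959−18.8725)/(96.8112−79.7796)=-0.5036; B=V−Δ·S=57.3271
Node (0,0) S=83.0000: V=(p*·12.1873+(1−p*)·21.9087)/1.03=14.3161; Δ=(12.1873−21.9087)/(89.6400−73.8700)=-0.6165; B=V−Δ·S=65.4815
Check: Δ(0,0)·S0 + B(0,0) = 14.3161 = V0.

(0,0): Delta=-0.6165 Bond=65.4815
(1,0): Delta=-1.0000 Bond=95.7787
(1,1): Delta=-0.5036 Bond=57.3271
(2,0): Delta=-1.0000 Bond=98.6521
(2,1): Delta=-1.0000 Bond=98.6521
(2,2): Delta=-0.3575 Bond=44.9023
(3,0): Delta=-1.0000 Bond=101.6117
(3,1): Delta=-1.0000 Bond=101.6117
(3,2): Delta=-1.0000 Bond=101.6117
(3,3): Delta=-0.1684 Bond=26.4771
V0=14.3161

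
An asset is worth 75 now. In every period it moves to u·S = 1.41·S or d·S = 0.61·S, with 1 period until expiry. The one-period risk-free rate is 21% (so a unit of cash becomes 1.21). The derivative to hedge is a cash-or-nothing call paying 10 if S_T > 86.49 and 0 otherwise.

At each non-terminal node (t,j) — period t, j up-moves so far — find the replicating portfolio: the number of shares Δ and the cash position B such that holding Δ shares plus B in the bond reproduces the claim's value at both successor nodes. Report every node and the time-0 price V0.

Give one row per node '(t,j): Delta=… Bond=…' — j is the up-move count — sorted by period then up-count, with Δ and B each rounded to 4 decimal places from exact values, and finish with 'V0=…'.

(0,0): Delta=0.1667 Bond=-6.3017
V0=6.1983

The replicating-portfolio and risk-neutral prices coincide; use p* = (1.21−0.61)/(1.41−0.61) = 0.7500 for the latter.
Payoff layer (t=1): V(1,0)=0.0000, V(1,1)=10.0000
Node (0,0) S=75.0000: V=(p*·10.0000+(1−p*)·0.0000)/1.21=6.1983; Δ=(10.0000−0.0000)/(105.7500−45.7500)=0.1667; B=V−Δ·S=-6.3017
Check: Δ(0,0)·S0 + B(0,0) = 6.1983 = V0.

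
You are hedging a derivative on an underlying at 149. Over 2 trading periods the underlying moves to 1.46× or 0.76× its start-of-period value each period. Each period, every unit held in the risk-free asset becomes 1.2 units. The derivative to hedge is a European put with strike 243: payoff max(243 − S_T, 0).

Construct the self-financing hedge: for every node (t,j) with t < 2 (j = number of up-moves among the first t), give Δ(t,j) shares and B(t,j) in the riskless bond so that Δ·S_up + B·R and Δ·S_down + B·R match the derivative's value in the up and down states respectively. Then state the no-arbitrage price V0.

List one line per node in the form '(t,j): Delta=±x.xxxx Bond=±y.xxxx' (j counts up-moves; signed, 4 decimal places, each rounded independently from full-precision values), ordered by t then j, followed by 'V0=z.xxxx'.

(0,0): Delta=-0.6253 Bond=133.3914
(1,0): Delta=-1.0000 Bond=202.5000
(1,1): Delta=-0.5101 Bond=134.9972
V0=40.2208

Under the risk-neutral measure, an up-move has probability p* = (R−d)/(u−d) = 0.6286 and values discount at R = 1.2.
Terminal values V(2,·): V(2,0)=156.9376, V(2,1)=77.6696, V(2,2)=0.0000
Node (1,0) S=113.2400: V=(p*·77.6696+(1−p*)·156.9376)/1.2=89.2600; Δ=(77.6696−156.9376)/(165.3304−86.0624)=-1.0000; B=V−Δ·S=202.5000
Node (1,1) S=217.5400: V=(p*·0.0000+(1−p*)·77.6696)/1.2=24.0406; Δ=(0.0000−77.6696)/(317.6084−165.3304)=-0.5101; B=V−Δ·S=134.9972
Node (0,0) S=149.0000: V=(p*·24.0406+(1−p*)·89.2600)/1.2=40.2208; Δ=(24.0406−89.2600)/(217.5400−113.2400)=-0.6253; B=V−Δ·S=133.3914
The time-0 hedge costs 40.2208, which is the no-arbitrage price.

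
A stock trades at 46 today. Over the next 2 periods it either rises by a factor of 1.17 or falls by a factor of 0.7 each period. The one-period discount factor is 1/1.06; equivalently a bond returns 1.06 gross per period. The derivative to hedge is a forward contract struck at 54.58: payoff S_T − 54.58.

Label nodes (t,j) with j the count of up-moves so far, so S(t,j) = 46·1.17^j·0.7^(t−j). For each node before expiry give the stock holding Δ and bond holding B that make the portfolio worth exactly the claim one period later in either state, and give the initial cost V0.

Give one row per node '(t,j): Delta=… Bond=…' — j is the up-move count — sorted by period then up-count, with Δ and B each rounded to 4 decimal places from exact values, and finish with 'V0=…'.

No-arbitrage ⇒ martingale measure with p* = (R−d)/(u−d) = 0.7660.
Terminal values V(2,·): V(2,0)=-32.0400, V(2,1)=-16.9060, V(2,2)=8.3894
  t=1,j=0: stock 32.2000 → up 37.6740 (V=-16.9060), down 22.5400 (V=-32.0400). Price -19.2906; hedge Δ=1.0000, bond B=-51.4906.
  t=1,j=1: stock 53.8200 → up 62.9694 (V=8.3894), down 37.6740 (V=-16.9060). Price 2.3294; hedge Δ=1.0000, bond B=-51.4906.
  t=0,j=0: stock 46.0000 → up 53.8200 (V=2.3294), down 32.2000 (V=-19.2906). Price -2.5760; hedge Δ=1.0000, bond B=-48.5760.
Self-financing check: at every node Δ·S+B equals the discounted successor values.

(0,0): Delta=1.0000 Bond=-48.5760
(1,0): Delta=1.0000 Bond=-51.4906
(1,1): Delta=1.0000 Bond=-51.4906
V0=-2.5760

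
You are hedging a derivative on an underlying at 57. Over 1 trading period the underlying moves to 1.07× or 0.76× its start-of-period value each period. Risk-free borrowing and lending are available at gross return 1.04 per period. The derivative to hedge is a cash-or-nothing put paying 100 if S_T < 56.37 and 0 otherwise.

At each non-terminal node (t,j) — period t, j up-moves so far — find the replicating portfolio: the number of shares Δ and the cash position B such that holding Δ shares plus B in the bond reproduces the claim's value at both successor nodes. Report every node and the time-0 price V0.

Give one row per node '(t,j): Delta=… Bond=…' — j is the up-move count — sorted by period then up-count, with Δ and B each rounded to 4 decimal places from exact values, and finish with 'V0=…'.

(0,0): Delta=-5.6593 Bond=331.8859
V0=9.3052

No-arbitrage ⇒ martingale measure with p* = (R−d)/(u−d) = 0.9032.
At expiry t=1: V(1,0)=100.0000, V(1,1)=0.0000
Node (0,0) S=57.0000: V=(p*·0.0000+(1−p*)·100.0000)/1.04=9.3052; Δ=(0.0000−100.0000)/(60.9900−43.3200)=-5.6593; B=V−Δ·S=331.8859
Check: Δ(0,0)·S0 + B(0,0) = 9.3052 = V0.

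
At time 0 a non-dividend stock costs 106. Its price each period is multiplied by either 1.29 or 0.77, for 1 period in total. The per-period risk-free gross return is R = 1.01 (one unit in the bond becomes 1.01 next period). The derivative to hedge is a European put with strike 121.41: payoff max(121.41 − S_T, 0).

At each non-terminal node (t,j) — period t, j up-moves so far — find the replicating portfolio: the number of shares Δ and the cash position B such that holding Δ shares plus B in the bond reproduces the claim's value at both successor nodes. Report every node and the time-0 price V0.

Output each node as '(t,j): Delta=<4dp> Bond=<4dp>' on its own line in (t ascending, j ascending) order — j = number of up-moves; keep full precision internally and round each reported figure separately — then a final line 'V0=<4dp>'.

No-arbitrage ⇒ martingale measure with p* = (R−d)/(u−d) = 0.4615.
Terminal payoffs: V(1,0)=39.7900, V(1,1)=0.0000
(0,0): S=106.0000. Δ = (V_up−V_dn)/(S_up−S_dn) = (0.0000−39.7900)/(136.7400−81.6200) = -0.7219. V = [p*·0.0000 + (1−p*)·39.7900]/1.01 = 21.2133. B = V − Δ·S = 97.7325.
Check: Δ(0,0)·S0 + B(0,0) = 21.2133 = V0.

(0,0): Delta=-0.7219 Bond=97.7325
V0=21.2133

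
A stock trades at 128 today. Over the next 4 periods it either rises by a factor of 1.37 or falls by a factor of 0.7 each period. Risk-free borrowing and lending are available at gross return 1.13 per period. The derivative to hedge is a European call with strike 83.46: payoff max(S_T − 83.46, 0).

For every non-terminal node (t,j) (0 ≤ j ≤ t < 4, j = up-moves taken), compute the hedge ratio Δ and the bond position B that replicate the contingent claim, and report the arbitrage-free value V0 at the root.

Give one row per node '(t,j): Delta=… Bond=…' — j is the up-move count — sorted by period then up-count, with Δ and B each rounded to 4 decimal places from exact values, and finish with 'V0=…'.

Since d<R<u, set p* = (R−d)/(u−d) = 0.6418; price each node as the discounted p*-expectation of its children.
At expiry t=4: V(4,0)=0.0000, V(4,1)=0.0000, V(4,2)=34.2592, V(4,3)=146.9332, V(4,4)=367.4525
(3,0): S=43.9040. Δ = (V_up−V_dn)/(S_up−S_dn) = (0.0000−0.0000)/(60.1485−30.7328) = 0.0000. V = [p*·0.0000 + (1−p*)·0.0000]/1.13 = 0.0000. B = V − Δ·S = 0.0000.
(3,1): S=85.9264. Δ = (V_up−V_dn)/(S_up−S_dn) = (34.2592−0.0000)/(117.7192−60.1485) = 0.5951. V = [p*·34.2592 + (1−p*)·0.0000]/1.13 = 19.4577. B = V − Δ·S = -31.6754.
(3,2): S=168.1702. Δ = (V_up−V_dn)/(S_up−S_dn) = (146.9332−34.2592)/(230.3932−117.7192) = 1.0000. V = [p*·146.9332 + (1−p*)·34.2592]/1.13 = 94.3118. B = V − Δ·S = -73.8584.
(3,3): S=329.1332. Δ = (V_up−V_dn)/(S_up−S_dn) = (367.4525−146.9332)/(450.9125−230.3932) = 1.0000. V = [p*·367.4525 + (1−p*)·146.9332]/1.13 = 255.2748. B = V − Δ·S = -73.8584.
(2,0): S=62.7200. Δ = (V_up−V_dn)/(S_up−S_dn) = (19.4577−0.0000)/(85.9264−43.9040) = 0.4630. V = [p*·19.4577 + (1−p*)·0.0000]/1.13 = 11.0511. B = V − Δ·S = -17.9902.
(2,1): S=122.7520. Δ = (V_up−V_dn)/(S_up−S_dn) = (94.3118−19.4577)/(168.1702−85.9264) = 0.9101. V = [p*·94.3118 + (1−p*)·19.4577]/1.13 = 59.7331. B = V − Δ·S = -51.9894.
(2,2): S=240.2432. Δ = (V_up−V_dn)/(S_up−S_dn) = (255.2748−94.3118)/(329.1332−168.1702) = 1.0000. V = [p*·255.2748 + (1−p*)·94.3118]/1.13 = 174.8818. B = V − Δ·S = -65.3614.
(1,0): S=89.6000. Δ = (V_up−V_dn)/(S_up−S_dn) = (59.7331−11.0511)/(122.7520−62.7200) = 0.8109. V = [p*·59.7331 + (1−p*)·11.0511]/1.13 = 37.4290. B = V − Δ·S = -35.2306.
(1,1): S=175.3600. Δ = (V_up−V_dn)/(S_up−S_dn) = (174.8818−59.7331)/(240.2432−122.7520) = 0.9801. V = [p*·174.8818 + (1−p*)·59.7331]/1.13 = 118.2606. B = V − Δ·S = -53.6031.
(0,0): S=128.0000. Δ = (V_up−V_dn)/(S_up−S_dn) = (118.2606−37.4290)/(175.3600−89.6000) = 0.9425. V = [p*·118.2606 + (1−p*)·37.4290]/1.13 = 79.0319. B = V − Δ·S = -41.6123.
Check: Δ(0,0)·S0 + B(0,0) = 79.0319 = V0.

(0,0): Delta=0.9425 Bond=-41.6123
(1,0): Delta=0.8109 Bond=-35.2306
(1,1): Delta=0.9801 Bond=-53.6031
(2,0): Delta=0.4630 Bond=-17.9902
(2,1): Delta=0.9101 Bond=-51.9894
(2,2): Delta=1.0000 Bond=-65.3614
(3,0): Delta=0.0000 Bond=0.0000
(3,1): Delta=0.5951 Bond=-31.6754
(3,2): Delta=1.0000 Bond=-73.8584
(3,3): Delta=1.0000 Bond=-73.8584
V0=79.0319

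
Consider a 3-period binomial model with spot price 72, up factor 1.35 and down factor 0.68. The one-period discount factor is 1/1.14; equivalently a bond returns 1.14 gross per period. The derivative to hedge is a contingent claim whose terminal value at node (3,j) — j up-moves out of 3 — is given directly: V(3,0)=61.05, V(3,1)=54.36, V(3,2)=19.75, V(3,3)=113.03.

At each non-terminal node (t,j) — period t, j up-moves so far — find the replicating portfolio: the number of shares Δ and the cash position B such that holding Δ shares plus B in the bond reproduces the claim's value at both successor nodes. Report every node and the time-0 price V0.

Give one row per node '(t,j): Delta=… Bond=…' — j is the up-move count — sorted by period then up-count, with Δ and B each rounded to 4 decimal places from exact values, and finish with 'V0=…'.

(0,0): Delta=0.4533 Bond=6.6565
(1,0): Delta=-0.6915 Bond=63.6363
(1,1): Delta=0.7165 Bond=-17.9987
(2,0): Delta=-0.2999 Bond=59.5086
(2,1): Delta=-0.7815 Bond=78.4970
(2,2): Delta=1.0610 Bond=-65.7213
V0=39.2922

The replicating-portfolio and risk-neutral prices coincide; use p* = (1.14−0.68)/(1.35−0.68) = 0.6866 for the latter.
Payoff layer (t=3): V(3,0)=61.0500, V(3,1)=54.3600, V(3,2)=19.7500, V(3,3)=113.0300
Node (2,0) S=33.2928: V=(p*·54.3600+(1−p*)·61.0500)/1.14=49.5236; Δ=(54.3600−61.0500)/(44.9453−22.6391)=-0.2999; B=V−Δ·S=59.5086
Node (2,1) S=66.0960: V=(p*·19.7500+(1−p*)·54.3600)/1.14=26.8403; Δ=(19.7500−54.3600)/(89.2296−44.9453)=-0.7815; B=V−Δ·S=78.4970
Node (2,2) S=131.2200: V=(p*·113.0300+(1−p*)·19.7500)/1.14=73.5026; Δ=(113.0300−19.7500)/(177.1470−89.2296)=1.0610; B=V−Δ·S=-65.7213
Node (1,0) S=48.9600: V=(p*·26.8403+(1−p*)·49.5236)/1.14=29.7807; Δ=(26.8403−49.5236)/(66.0960−33.2928)=-0.6915; B=V−Δ·S=63.6363
Node (1,1) S=97.2000: V=(p*·73.5026+(1−p*)·26.8403)/1.14=51.6466; Δ=(73.5026−26.8403)/(131.2200−66.0960)=0.7165; B=V−Δ·S=-17.9987
Node (0,0) S=72.0000: V=(p*·51.6466+(1−p*)·29.7807)/1.14=39.2922; Δ=(51.6466−29.7807)/(97.2000−48.9600)=0.4533; B=V−Δ·S=6.6565
Root portfolio cost Δ·72+B reproduces V0=39.2922.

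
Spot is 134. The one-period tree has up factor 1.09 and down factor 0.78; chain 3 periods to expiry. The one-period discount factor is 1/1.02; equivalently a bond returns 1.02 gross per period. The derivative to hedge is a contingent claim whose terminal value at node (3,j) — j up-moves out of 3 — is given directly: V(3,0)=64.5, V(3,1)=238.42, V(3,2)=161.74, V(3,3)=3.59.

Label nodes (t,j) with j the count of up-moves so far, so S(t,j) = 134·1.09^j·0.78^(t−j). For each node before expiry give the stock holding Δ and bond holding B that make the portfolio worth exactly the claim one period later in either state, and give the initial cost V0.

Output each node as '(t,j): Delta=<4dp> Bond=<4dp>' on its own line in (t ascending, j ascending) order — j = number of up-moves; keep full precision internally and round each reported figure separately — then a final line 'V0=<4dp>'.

(0,0): Delta=-2.6085 Bond=440.2942
(1,0): Delta=-0.6080 Bond=240.0078
(1,1): Delta=-3.0260 Bond=510.0854
(2,0): Delta=6.8817 Bond=-365.7894
(2,1): Delta=-2.1712 Bond=422.8988
(2,2): Delta=-3.2044 Bond=548.6920
V0=90.7593

Risk-neutral probability p* = (R−d)/(u−d) = (1.02−0.78)/(1.09−0.78) = 0.7742.
Payoff layer (t=3): V(3,0)=64.5000, V(3,1)=238.4200, V(3,2)=161.7400, V(3,3)=3.5900
Node (2,0) S=81.5256: V=(p*·238.4200+(1−p*)·64.5000)/1.02=195.2429; Δ=(238.4200−64.5000)/(88.8629−63.5900)=6.8817; B=V−Δ·S=-365.7894
Node (2,1) S=113.9268: V=(p*·161.7400+(1−p*)·238.4200)/1.02=175.5440; Δ=(161.7400−238.4200)/(124.1802−88.8629)=-2.1712; B=V−Δ·S=422.8988
Node (2,2) S=159.2054: V=(p*·3.5900+(1−p*)·161.7400)/1.02=38.5307; Δ=(3.5900−161.7400)/(173.5339−124.1802)=-3.2044; B=V−Δ·S=548.6920
Node (1,0) S=104.5200: V=(p*·175.5440+(1−p*)·195.2429)/1.02=176.4628; Δ=(175.5440−195.2429)/(113.9268−81.5256)=-0.6080; B=V−Δ·S=240.0078
Node (1,1) S=146.0600: V=(p*·38.5307+(1−p*)·175.5440)/1.02=68.1070; Δ=(38.5307−175.5440)/(159.2054−113.9268)=-3.0260; B=V−Δ·S=510.0854
Node (0,0) S=134.0000: V=(p*·68.1070+(1−p*)·176.4628)/1.02=90.7593; Δ=(68.1070−176.4628)/(146.0600−104.5200)=-2.6085; B=V−Δ·S=440.2942
Check: Δ(0,0)·S0 + B(0,0) = 90.7593 = V0.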